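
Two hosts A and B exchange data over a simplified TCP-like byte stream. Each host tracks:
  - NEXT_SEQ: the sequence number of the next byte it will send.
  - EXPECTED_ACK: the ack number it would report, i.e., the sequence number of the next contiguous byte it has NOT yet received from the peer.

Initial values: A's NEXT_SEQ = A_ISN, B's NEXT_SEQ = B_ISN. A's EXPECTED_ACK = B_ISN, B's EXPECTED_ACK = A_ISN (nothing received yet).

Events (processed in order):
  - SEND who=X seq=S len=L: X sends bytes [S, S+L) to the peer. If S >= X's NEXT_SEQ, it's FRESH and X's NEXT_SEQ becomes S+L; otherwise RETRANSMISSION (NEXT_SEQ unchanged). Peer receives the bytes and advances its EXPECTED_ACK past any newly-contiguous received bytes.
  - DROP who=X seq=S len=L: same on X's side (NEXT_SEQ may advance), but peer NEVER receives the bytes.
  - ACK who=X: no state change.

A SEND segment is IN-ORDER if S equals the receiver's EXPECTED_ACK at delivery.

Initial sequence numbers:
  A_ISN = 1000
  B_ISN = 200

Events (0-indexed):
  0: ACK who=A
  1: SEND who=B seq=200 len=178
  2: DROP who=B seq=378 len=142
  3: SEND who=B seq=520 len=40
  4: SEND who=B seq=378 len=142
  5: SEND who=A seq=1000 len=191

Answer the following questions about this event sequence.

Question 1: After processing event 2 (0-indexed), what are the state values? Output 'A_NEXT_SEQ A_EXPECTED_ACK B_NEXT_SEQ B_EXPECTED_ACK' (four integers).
After event 0: A_seq=1000 A_ack=200 B_seq=200 B_ack=1000
After event 1: A_seq=1000 A_ack=378 B_seq=378 B_ack=1000
After event 2: A_seq=1000 A_ack=378 B_seq=520 B_ack=1000

1000 378 520 1000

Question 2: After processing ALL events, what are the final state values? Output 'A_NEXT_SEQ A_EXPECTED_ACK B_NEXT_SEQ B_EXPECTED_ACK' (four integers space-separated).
After event 0: A_seq=1000 A_ack=200 B_seq=200 B_ack=1000
After event 1: A_seq=1000 A_ack=378 B_seq=378 B_ack=1000
After event 2: A_seq=1000 A_ack=378 B_seq=520 B_ack=1000
After event 3: A_seq=1000 A_ack=378 B_seq=560 B_ack=1000
After event 4: A_seq=1000 A_ack=560 B_seq=560 B_ack=1000
After event 5: A_seq=1191 A_ack=560 B_seq=560 B_ack=1191

Answer: 1191 560 560 1191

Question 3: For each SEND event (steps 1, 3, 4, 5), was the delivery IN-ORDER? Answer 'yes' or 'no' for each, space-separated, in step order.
Step 1: SEND seq=200 -> in-order
Step 3: SEND seq=520 -> out-of-order
Step 4: SEND seq=378 -> in-order
Step 5: SEND seq=1000 -> in-order

Answer: yes no yes yes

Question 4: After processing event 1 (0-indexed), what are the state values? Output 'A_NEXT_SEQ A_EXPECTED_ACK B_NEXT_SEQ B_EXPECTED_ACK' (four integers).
After event 0: A_seq=1000 A_ack=200 B_seq=200 B_ack=1000
After event 1: A_seq=1000 A_ack=378 B_seq=378 B_ack=1000

1000 378 378 1000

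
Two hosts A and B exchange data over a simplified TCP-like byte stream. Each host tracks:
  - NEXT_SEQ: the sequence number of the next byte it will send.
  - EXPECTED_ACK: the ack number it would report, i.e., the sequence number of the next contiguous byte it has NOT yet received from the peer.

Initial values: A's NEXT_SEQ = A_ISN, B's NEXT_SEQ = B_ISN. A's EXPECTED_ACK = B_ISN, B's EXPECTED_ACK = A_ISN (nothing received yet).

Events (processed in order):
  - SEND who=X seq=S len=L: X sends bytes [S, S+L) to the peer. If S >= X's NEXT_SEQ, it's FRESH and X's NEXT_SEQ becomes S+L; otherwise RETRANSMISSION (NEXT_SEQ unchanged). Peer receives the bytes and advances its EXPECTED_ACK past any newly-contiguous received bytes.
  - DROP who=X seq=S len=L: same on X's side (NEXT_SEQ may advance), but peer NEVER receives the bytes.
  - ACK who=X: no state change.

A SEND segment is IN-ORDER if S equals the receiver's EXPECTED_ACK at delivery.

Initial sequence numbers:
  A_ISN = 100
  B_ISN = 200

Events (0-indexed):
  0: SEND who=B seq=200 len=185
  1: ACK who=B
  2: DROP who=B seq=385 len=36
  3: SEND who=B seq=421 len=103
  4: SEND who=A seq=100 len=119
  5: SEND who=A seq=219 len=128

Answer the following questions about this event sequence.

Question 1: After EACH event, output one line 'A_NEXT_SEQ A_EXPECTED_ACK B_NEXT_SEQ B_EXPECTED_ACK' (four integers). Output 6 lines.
100 385 385 100
100 385 385 100
100 385 421 100
100 385 524 100
219 385 524 219
347 385 524 347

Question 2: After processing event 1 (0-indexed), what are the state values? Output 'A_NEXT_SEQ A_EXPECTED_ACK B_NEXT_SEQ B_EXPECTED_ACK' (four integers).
After event 0: A_seq=100 A_ack=385 B_seq=385 B_ack=100
After event 1: A_seq=100 A_ack=385 B_seq=385 B_ack=100

100 385 385 100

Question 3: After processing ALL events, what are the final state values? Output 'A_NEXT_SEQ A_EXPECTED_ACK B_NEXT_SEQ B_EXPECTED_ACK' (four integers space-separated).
Answer: 347 385 524 347

Derivation:
After event 0: A_seq=100 A_ack=385 B_seq=385 B_ack=100
After event 1: A_seq=100 A_ack=385 B_seq=385 B_ack=100
After event 2: A_seq=100 A_ack=385 B_seq=421 B_ack=100
After event 3: A_seq=100 A_ack=385 B_seq=524 B_ack=100
After event 4: A_seq=219 A_ack=385 B_seq=524 B_ack=219
After event 5: A_seq=347 A_ack=385 B_seq=524 B_ack=347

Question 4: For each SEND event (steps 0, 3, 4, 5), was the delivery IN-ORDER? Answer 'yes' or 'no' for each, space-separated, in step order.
Answer: yes no yes yes

Derivation:
Step 0: SEND seq=200 -> in-order
Step 3: SEND seq=421 -> out-of-order
Step 4: SEND seq=100 -> in-order
Step 5: SEND seq=219 -> in-order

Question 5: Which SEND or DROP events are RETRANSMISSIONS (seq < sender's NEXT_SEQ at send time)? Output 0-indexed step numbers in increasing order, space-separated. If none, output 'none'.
Step 0: SEND seq=200 -> fresh
Step 2: DROP seq=385 -> fresh
Step 3: SEND seq=421 -> fresh
Step 4: SEND seq=100 -> fresh
Step 5: SEND seq=219 -> fresh

Answer: none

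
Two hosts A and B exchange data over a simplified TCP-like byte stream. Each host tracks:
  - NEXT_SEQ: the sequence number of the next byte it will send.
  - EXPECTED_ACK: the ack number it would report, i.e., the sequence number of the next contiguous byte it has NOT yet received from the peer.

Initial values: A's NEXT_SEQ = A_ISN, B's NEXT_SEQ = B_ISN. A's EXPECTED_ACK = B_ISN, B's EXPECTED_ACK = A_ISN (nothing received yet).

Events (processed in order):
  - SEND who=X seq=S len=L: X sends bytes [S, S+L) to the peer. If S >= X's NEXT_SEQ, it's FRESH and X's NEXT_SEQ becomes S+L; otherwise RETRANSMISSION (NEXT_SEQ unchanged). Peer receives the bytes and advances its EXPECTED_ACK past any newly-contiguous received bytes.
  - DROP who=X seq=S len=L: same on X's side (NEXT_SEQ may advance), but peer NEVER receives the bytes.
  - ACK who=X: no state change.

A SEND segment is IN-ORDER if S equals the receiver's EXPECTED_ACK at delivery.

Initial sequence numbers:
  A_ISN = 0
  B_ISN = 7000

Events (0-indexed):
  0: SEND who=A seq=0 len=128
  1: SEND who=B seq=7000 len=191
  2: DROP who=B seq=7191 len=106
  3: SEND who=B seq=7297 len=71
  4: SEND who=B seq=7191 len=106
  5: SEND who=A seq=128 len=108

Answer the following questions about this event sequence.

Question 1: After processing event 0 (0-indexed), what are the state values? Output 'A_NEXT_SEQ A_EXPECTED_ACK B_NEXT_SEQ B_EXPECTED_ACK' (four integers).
After event 0: A_seq=128 A_ack=7000 B_seq=7000 B_ack=128

128 7000 7000 128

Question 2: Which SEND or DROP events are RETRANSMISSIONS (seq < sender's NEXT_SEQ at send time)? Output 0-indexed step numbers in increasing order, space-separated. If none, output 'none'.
Step 0: SEND seq=0 -> fresh
Step 1: SEND seq=7000 -> fresh
Step 2: DROP seq=7191 -> fresh
Step 3: SEND seq=7297 -> fresh
Step 4: SEND seq=7191 -> retransmit
Step 5: SEND seq=128 -> fresh

Answer: 4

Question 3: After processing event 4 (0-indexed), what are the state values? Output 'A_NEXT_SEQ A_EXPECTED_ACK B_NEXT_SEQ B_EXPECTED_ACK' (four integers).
After event 0: A_seq=128 A_ack=7000 B_seq=7000 B_ack=128
After event 1: A_seq=128 A_ack=7191 B_seq=7191 B_ack=128
After event 2: A_seq=128 A_ack=7191 B_seq=7297 B_ack=128
After event 3: A_seq=128 A_ack=7191 B_seq=7368 B_ack=128
After event 4: A_seq=128 A_ack=7368 B_seq=7368 B_ack=128

128 7368 7368 128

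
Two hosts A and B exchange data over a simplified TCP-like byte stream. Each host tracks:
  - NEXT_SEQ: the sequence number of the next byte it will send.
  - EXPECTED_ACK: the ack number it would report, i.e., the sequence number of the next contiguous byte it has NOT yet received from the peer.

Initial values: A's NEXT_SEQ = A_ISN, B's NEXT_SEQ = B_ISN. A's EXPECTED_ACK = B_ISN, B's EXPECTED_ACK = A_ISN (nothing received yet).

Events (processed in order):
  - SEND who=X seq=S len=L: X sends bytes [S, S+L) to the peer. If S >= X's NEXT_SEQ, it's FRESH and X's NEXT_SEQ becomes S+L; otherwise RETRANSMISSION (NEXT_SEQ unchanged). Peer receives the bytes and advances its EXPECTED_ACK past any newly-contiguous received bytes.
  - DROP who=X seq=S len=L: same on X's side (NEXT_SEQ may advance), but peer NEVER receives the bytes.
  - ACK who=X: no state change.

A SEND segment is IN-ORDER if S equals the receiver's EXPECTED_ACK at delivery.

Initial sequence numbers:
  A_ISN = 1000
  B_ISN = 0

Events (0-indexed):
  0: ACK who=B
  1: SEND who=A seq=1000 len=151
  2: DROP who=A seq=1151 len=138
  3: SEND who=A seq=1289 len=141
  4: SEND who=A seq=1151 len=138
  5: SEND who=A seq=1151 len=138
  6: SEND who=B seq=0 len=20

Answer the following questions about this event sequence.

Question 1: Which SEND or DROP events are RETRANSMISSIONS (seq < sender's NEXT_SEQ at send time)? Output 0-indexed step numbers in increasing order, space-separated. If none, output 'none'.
Answer: 4 5

Derivation:
Step 1: SEND seq=1000 -> fresh
Step 2: DROP seq=1151 -> fresh
Step 3: SEND seq=1289 -> fresh
Step 4: SEND seq=1151 -> retransmit
Step 5: SEND seq=1151 -> retransmit
Step 6: SEND seq=0 -> fresh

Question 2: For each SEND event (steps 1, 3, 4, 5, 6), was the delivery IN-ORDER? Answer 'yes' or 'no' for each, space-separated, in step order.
Answer: yes no yes no yes

Derivation:
Step 1: SEND seq=1000 -> in-order
Step 3: SEND seq=1289 -> out-of-order
Step 4: SEND seq=1151 -> in-order
Step 5: SEND seq=1151 -> out-of-order
Step 6: SEND seq=0 -> in-order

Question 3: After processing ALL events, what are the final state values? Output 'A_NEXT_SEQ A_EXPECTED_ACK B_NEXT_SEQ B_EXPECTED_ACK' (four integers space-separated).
After event 0: A_seq=1000 A_ack=0 B_seq=0 B_ack=1000
After event 1: A_seq=1151 A_ack=0 B_seq=0 B_ack=1151
After event 2: A_seq=1289 A_ack=0 B_seq=0 B_ack=1151
After event 3: A_seq=1430 A_ack=0 B_seq=0 B_ack=1151
After event 4: A_seq=1430 A_ack=0 B_seq=0 B_ack=1430
After event 5: A_seq=1430 A_ack=0 B_seq=0 B_ack=1430
After event 6: A_seq=1430 A_ack=20 B_seq=20 B_ack=1430

Answer: 1430 20 20 1430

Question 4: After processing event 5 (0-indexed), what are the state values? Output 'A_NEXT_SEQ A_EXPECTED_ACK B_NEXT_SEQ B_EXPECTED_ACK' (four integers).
After event 0: A_seq=1000 A_ack=0 B_seq=0 B_ack=1000
After event 1: A_seq=1151 A_ack=0 B_seq=0 B_ack=1151
After event 2: A_seq=1289 A_ack=0 B_seq=0 B_ack=1151
After event 3: A_seq=1430 A_ack=0 B_seq=0 B_ack=1151
After event 4: A_seq=1430 A_ack=0 B_seq=0 B_ack=1430
After event 5: A_seq=1430 A_ack=0 B_seq=0 B_ack=1430

1430 0 0 1430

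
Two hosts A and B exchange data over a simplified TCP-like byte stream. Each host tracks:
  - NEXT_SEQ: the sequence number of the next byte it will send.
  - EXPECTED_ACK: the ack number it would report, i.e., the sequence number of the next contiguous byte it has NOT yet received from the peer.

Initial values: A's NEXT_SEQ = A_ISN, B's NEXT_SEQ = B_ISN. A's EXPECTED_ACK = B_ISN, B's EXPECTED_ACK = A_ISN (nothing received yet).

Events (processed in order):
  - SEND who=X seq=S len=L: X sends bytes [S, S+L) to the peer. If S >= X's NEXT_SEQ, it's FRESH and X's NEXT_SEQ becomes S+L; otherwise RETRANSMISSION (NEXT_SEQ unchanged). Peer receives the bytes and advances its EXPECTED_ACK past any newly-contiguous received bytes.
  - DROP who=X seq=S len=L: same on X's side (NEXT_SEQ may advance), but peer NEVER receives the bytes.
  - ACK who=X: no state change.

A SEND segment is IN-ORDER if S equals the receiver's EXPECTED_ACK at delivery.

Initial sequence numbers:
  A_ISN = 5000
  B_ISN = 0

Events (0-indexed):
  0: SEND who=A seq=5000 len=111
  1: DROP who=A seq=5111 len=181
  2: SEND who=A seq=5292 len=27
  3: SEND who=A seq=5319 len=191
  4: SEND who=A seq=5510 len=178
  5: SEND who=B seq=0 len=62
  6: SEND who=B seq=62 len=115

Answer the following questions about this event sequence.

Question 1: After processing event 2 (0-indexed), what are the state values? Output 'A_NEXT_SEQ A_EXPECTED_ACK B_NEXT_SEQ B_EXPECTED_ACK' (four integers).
After event 0: A_seq=5111 A_ack=0 B_seq=0 B_ack=5111
After event 1: A_seq=5292 A_ack=0 B_seq=0 B_ack=5111
After event 2: A_seq=5319 A_ack=0 B_seq=0 B_ack=5111

5319 0 0 5111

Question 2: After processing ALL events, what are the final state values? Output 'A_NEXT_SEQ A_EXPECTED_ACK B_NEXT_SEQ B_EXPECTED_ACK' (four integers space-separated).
Answer: 5688 177 177 5111

Derivation:
After event 0: A_seq=5111 A_ack=0 B_seq=0 B_ack=5111
After event 1: A_seq=5292 A_ack=0 B_seq=0 B_ack=5111
After event 2: A_seq=5319 A_ack=0 B_seq=0 B_ack=5111
After event 3: A_seq=5510 A_ack=0 B_seq=0 B_ack=5111
After event 4: A_seq=5688 A_ack=0 B_seq=0 B_ack=5111
After event 5: A_seq=5688 A_ack=62 B_seq=62 B_ack=5111
After event 6: A_seq=5688 A_ack=177 B_seq=177 B_ack=5111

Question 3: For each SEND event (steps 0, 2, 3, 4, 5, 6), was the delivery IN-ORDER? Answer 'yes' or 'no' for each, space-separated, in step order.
Answer: yes no no no yes yes

Derivation:
Step 0: SEND seq=5000 -> in-order
Step 2: SEND seq=5292 -> out-of-order
Step 3: SEND seq=5319 -> out-of-order
Step 4: SEND seq=5510 -> out-of-order
Step 5: SEND seq=0 -> in-order
Step 6: SEND seq=62 -> in-order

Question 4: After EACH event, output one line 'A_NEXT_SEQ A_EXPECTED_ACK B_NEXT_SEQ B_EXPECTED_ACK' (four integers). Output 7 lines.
5111 0 0 5111
5292 0 0 5111
5319 0 0 5111
5510 0 0 5111
5688 0 0 5111
5688 62 62 5111
5688 177 177 5111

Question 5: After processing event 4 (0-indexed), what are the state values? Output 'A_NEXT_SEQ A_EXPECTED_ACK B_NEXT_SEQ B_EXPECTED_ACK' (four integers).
After event 0: A_seq=5111 A_ack=0 B_seq=0 B_ack=5111
After event 1: A_seq=5292 A_ack=0 B_seq=0 B_ack=5111
After event 2: A_seq=5319 A_ack=0 B_seq=0 B_ack=5111
After event 3: A_seq=5510 A_ack=0 B_seq=0 B_ack=5111
After event 4: A_seq=5688 A_ack=0 B_seq=0 B_ack=5111

5688 0 0 5111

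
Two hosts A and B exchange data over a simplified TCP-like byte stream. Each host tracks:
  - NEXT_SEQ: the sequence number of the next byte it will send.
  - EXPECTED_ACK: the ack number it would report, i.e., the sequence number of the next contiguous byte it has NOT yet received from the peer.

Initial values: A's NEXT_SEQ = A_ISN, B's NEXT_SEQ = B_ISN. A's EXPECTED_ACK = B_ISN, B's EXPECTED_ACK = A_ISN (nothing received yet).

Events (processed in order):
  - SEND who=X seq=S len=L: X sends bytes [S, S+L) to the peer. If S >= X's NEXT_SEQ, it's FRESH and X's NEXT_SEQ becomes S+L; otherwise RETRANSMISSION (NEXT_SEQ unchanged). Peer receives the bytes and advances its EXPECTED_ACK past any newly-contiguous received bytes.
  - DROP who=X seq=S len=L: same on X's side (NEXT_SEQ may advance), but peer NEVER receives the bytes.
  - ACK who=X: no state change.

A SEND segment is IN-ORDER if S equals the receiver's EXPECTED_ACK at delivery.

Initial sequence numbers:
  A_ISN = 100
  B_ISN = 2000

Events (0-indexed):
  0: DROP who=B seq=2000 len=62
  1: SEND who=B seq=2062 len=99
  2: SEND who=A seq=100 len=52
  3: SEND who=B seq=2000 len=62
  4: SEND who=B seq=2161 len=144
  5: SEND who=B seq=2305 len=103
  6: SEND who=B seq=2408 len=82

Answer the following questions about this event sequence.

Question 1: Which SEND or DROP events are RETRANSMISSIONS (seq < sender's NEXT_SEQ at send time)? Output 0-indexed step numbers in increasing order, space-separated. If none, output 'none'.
Step 0: DROP seq=2000 -> fresh
Step 1: SEND seq=2062 -> fresh
Step 2: SEND seq=100 -> fresh
Step 3: SEND seq=2000 -> retransmit
Step 4: SEND seq=2161 -> fresh
Step 5: SEND seq=2305 -> fresh
Step 6: SEND seq=2408 -> fresh

Answer: 3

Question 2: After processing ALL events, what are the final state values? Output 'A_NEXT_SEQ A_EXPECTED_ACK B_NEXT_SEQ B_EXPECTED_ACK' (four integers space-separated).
After event 0: A_seq=100 A_ack=2000 B_seq=2062 B_ack=100
After event 1: A_seq=100 A_ack=2000 B_seq=2161 B_ack=100
After event 2: A_seq=152 A_ack=2000 B_seq=2161 B_ack=152
After event 3: A_seq=152 A_ack=2161 B_seq=2161 B_ack=152
After event 4: A_seq=152 A_ack=2305 B_seq=2305 B_ack=152
After event 5: A_seq=152 A_ack=2408 B_seq=2408 B_ack=152
After event 6: A_seq=152 A_ack=2490 B_seq=2490 B_ack=152

Answer: 152 2490 2490 152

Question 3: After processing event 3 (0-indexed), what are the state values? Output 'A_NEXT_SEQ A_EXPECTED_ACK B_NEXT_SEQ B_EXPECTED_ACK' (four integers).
After event 0: A_seq=100 A_ack=2000 B_seq=2062 B_ack=100
After event 1: A_seq=100 A_ack=2000 B_seq=2161 B_ack=100
After event 2: A_seq=152 A_ack=2000 B_seq=2161 B_ack=152
After event 3: A_seq=152 A_ack=2161 B_seq=2161 B_ack=152

152 2161 2161 152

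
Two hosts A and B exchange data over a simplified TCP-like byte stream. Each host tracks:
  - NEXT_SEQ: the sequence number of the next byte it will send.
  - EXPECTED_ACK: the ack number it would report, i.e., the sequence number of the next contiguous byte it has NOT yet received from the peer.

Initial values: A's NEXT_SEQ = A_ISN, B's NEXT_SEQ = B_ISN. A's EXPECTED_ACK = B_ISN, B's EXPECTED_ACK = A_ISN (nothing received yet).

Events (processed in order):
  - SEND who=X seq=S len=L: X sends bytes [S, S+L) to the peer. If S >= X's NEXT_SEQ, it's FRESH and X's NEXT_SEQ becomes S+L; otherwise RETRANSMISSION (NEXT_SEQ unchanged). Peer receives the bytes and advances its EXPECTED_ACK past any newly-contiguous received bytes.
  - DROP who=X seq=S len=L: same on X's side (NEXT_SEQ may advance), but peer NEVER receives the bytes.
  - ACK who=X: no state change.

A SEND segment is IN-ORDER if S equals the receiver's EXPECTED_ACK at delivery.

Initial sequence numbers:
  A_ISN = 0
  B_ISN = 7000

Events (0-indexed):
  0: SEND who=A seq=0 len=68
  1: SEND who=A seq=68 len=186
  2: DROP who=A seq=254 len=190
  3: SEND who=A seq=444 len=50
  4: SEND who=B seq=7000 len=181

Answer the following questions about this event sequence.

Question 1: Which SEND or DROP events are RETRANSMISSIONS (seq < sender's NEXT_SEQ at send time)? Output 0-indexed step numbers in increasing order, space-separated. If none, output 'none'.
Answer: none

Derivation:
Step 0: SEND seq=0 -> fresh
Step 1: SEND seq=68 -> fresh
Step 2: DROP seq=254 -> fresh
Step 3: SEND seq=444 -> fresh
Step 4: SEND seq=7000 -> fresh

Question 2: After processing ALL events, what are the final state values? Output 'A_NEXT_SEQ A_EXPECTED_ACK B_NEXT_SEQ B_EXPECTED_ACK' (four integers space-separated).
Answer: 494 7181 7181 254

Derivation:
After event 0: A_seq=68 A_ack=7000 B_seq=7000 B_ack=68
After event 1: A_seq=254 A_ack=7000 B_seq=7000 B_ack=254
After event 2: A_seq=444 A_ack=7000 B_seq=7000 B_ack=254
After event 3: A_seq=494 A_ack=7000 B_seq=7000 B_ack=254
After event 4: A_seq=494 A_ack=7181 B_seq=7181 B_ack=254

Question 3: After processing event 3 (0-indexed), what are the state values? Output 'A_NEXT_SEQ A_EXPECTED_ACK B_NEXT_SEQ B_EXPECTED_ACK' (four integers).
After event 0: A_seq=68 A_ack=7000 B_seq=7000 B_ack=68
After event 1: A_seq=254 A_ack=7000 B_seq=7000 B_ack=254
After event 2: A_seq=444 A_ack=7000 B_seq=7000 B_ack=254
After event 3: A_seq=494 A_ack=7000 B_seq=7000 B_ack=254

494 7000 7000 254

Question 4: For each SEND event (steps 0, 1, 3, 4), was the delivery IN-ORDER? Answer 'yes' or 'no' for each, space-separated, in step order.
Answer: yes yes no yes

Derivation:
Step 0: SEND seq=0 -> in-order
Step 1: SEND seq=68 -> in-order
Step 3: SEND seq=444 -> out-of-order
Step 4: SEND seq=7000 -> in-order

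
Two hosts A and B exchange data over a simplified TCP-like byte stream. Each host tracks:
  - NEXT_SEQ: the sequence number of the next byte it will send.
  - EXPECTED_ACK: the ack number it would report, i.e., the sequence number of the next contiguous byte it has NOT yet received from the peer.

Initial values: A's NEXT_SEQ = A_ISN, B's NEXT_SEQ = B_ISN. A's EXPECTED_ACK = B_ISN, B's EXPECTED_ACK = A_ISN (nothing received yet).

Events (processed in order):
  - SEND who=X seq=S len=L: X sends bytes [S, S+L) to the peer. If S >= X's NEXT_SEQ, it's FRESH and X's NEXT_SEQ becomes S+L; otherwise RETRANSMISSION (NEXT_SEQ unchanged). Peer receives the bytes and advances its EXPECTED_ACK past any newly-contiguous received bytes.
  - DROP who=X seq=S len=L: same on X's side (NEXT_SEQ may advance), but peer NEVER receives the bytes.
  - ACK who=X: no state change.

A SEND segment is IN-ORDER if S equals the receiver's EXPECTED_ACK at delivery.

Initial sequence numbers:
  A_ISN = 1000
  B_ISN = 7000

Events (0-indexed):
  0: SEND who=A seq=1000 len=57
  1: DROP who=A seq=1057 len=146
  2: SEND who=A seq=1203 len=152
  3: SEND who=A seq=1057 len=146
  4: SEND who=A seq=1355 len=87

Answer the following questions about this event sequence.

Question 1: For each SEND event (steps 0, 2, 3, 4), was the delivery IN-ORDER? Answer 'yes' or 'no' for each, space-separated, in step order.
Step 0: SEND seq=1000 -> in-order
Step 2: SEND seq=1203 -> out-of-order
Step 3: SEND seq=1057 -> in-order
Step 4: SEND seq=1355 -> in-order

Answer: yes no yes yes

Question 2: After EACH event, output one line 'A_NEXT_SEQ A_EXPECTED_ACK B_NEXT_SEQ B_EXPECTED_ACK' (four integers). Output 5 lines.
1057 7000 7000 1057
1203 7000 7000 1057
1355 7000 7000 1057
1355 7000 7000 1355
1442 7000 7000 1442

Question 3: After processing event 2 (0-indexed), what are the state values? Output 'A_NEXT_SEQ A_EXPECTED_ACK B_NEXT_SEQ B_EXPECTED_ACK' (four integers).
After event 0: A_seq=1057 A_ack=7000 B_seq=7000 B_ack=1057
After event 1: A_seq=1203 A_ack=7000 B_seq=7000 B_ack=1057
After event 2: A_seq=1355 A_ack=7000 B_seq=7000 B_ack=1057

1355 7000 7000 1057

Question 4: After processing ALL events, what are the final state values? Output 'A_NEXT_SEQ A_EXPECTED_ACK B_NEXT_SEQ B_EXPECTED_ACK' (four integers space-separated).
After event 0: A_seq=1057 A_ack=7000 B_seq=7000 B_ack=1057
After event 1: A_seq=1203 A_ack=7000 B_seq=7000 B_ack=1057
After event 2: A_seq=1355 A_ack=7000 B_seq=7000 B_ack=1057
After event 3: A_seq=1355 A_ack=7000 B_seq=7000 B_ack=1355
After event 4: A_seq=1442 A_ack=7000 B_seq=7000 B_ack=1442

Answer: 1442 7000 7000 1442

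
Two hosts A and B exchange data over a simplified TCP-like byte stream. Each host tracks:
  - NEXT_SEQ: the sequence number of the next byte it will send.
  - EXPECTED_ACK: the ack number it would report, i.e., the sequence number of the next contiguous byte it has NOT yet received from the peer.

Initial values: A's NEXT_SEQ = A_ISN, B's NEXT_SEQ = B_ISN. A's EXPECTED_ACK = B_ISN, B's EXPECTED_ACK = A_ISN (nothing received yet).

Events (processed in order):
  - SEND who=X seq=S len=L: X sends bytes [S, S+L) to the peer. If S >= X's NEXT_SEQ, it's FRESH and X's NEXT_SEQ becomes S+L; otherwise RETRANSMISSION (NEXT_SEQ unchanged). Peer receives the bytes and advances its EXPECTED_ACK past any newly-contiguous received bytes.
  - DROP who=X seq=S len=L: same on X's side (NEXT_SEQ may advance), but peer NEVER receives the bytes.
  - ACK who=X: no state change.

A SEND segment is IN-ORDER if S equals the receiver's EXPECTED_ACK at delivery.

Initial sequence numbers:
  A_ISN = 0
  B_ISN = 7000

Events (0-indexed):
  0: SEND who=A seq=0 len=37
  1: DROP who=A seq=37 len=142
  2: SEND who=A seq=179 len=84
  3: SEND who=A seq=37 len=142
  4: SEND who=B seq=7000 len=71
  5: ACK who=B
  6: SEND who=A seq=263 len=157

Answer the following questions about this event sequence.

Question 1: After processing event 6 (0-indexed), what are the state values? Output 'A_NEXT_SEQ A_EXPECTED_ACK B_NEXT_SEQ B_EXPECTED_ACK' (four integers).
After event 0: A_seq=37 A_ack=7000 B_seq=7000 B_ack=37
After event 1: A_seq=179 A_ack=7000 B_seq=7000 B_ack=37
After event 2: A_seq=263 A_ack=7000 B_seq=7000 B_ack=37
After event 3: A_seq=263 A_ack=7000 B_seq=7000 B_ack=263
After event 4: A_seq=263 A_ack=7071 B_seq=7071 B_ack=263
After event 5: A_seq=263 A_ack=7071 B_seq=7071 B_ack=263
After event 6: A_seq=420 A_ack=7071 B_seq=7071 B_ack=420

420 7071 7071 420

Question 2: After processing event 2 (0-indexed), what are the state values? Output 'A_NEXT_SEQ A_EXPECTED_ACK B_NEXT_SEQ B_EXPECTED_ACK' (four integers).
After event 0: A_seq=37 A_ack=7000 B_seq=7000 B_ack=37
After event 1: A_seq=179 A_ack=7000 B_seq=7000 B_ack=37
After event 2: A_seq=263 A_ack=7000 B_seq=7000 B_ack=37

263 7000 7000 37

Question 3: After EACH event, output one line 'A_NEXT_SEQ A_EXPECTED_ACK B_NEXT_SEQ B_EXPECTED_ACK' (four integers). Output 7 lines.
37 7000 7000 37
179 7000 7000 37
263 7000 7000 37
263 7000 7000 263
263 7071 7071 263
263 7071 7071 263
420 7071 7071 420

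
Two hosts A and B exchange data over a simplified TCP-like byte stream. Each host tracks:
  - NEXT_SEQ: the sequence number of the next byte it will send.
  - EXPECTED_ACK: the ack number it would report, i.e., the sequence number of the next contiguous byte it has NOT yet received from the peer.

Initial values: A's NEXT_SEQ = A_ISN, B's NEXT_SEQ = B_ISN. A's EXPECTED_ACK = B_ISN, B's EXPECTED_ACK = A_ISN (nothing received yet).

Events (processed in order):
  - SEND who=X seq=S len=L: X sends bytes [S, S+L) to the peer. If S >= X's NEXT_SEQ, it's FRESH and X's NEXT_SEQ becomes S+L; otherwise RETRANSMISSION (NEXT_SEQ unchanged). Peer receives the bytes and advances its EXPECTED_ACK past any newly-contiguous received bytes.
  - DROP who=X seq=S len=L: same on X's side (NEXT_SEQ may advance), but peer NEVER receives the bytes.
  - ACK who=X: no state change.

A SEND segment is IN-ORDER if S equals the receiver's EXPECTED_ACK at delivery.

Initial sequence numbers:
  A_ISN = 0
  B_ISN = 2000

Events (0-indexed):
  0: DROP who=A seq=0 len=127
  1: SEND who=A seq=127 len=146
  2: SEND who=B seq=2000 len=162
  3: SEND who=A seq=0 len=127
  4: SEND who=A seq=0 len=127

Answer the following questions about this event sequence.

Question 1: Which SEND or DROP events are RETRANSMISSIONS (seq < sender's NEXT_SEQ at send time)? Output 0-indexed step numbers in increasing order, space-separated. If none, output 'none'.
Answer: 3 4

Derivation:
Step 0: DROP seq=0 -> fresh
Step 1: SEND seq=127 -> fresh
Step 2: SEND seq=2000 -> fresh
Step 3: SEND seq=0 -> retransmit
Step 4: SEND seq=0 -> retransmit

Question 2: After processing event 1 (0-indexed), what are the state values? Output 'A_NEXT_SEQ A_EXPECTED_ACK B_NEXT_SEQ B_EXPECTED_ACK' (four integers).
After event 0: A_seq=127 A_ack=2000 B_seq=2000 B_ack=0
After event 1: A_seq=273 A_ack=2000 B_seq=2000 B_ack=0

273 2000 2000 0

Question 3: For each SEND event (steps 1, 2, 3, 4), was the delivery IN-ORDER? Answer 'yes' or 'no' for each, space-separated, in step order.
Step 1: SEND seq=127 -> out-of-order
Step 2: SEND seq=2000 -> in-order
Step 3: SEND seq=0 -> in-order
Step 4: SEND seq=0 -> out-of-order

Answer: no yes yes no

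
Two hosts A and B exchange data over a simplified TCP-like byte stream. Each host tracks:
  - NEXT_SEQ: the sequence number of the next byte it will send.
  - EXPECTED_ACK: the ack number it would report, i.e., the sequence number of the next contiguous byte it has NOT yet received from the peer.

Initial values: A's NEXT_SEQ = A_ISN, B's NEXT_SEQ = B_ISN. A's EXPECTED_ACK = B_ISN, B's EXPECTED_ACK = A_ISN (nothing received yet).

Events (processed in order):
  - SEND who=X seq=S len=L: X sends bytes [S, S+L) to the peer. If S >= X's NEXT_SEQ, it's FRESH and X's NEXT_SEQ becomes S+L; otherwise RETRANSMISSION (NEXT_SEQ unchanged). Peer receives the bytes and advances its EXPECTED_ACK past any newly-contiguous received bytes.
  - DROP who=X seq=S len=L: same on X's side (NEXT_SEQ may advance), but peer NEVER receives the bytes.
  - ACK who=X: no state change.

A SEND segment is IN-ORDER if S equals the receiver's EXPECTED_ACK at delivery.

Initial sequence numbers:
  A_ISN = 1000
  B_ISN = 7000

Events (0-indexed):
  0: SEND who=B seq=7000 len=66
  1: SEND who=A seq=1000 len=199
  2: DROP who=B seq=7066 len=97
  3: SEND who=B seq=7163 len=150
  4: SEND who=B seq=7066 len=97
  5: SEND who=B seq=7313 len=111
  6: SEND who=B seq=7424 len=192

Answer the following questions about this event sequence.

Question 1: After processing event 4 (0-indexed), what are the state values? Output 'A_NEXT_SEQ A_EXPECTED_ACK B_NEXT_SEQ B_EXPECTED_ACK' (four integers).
After event 0: A_seq=1000 A_ack=7066 B_seq=7066 B_ack=1000
After event 1: A_seq=1199 A_ack=7066 B_seq=7066 B_ack=1199
After event 2: A_seq=1199 A_ack=7066 B_seq=7163 B_ack=1199
After event 3: A_seq=1199 A_ack=7066 B_seq=7313 B_ack=1199
After event 4: A_seq=1199 A_ack=7313 B_seq=7313 B_ack=1199

1199 7313 7313 1199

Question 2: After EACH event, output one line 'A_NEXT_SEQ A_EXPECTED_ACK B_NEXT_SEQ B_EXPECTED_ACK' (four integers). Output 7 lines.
1000 7066 7066 1000
1199 7066 7066 1199
1199 7066 7163 1199
1199 7066 7313 1199
1199 7313 7313 1199
1199 7424 7424 1199
1199 7616 7616 1199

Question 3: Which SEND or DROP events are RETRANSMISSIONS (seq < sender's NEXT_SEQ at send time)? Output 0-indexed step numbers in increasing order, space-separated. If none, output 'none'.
Answer: 4

Derivation:
Step 0: SEND seq=7000 -> fresh
Step 1: SEND seq=1000 -> fresh
Step 2: DROP seq=7066 -> fresh
Step 3: SEND seq=7163 -> fresh
Step 4: SEND seq=7066 -> retransmit
Step 5: SEND seq=7313 -> fresh
Step 6: SEND seq=7424 -> fresh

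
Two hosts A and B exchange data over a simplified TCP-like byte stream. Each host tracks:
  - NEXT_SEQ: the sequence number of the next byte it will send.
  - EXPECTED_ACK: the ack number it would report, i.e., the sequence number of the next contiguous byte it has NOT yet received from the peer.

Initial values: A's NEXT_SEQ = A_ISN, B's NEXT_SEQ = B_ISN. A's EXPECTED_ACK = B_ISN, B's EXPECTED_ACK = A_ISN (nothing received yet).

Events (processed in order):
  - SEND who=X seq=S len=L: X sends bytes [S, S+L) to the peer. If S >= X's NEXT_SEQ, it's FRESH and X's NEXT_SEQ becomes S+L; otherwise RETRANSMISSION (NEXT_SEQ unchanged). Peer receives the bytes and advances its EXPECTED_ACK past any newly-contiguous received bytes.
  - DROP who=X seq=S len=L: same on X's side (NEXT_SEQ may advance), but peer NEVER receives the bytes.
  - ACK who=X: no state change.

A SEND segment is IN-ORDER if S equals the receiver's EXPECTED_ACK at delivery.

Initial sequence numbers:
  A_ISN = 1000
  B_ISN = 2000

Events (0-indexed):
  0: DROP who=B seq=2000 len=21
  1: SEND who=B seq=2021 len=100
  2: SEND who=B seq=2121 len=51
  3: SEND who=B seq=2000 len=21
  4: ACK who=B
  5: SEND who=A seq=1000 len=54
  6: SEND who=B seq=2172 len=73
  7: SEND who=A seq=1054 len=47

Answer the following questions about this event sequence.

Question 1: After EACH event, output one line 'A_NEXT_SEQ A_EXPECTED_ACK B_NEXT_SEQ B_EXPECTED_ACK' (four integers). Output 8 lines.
1000 2000 2021 1000
1000 2000 2121 1000
1000 2000 2172 1000
1000 2172 2172 1000
1000 2172 2172 1000
1054 2172 2172 1054
1054 2245 2245 1054
1101 2245 2245 1101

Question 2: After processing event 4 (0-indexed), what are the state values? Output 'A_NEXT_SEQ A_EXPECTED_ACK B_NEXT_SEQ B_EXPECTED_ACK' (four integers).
After event 0: A_seq=1000 A_ack=2000 B_seq=2021 B_ack=1000
After event 1: A_seq=1000 A_ack=2000 B_seq=2121 B_ack=1000
After event 2: A_seq=1000 A_ack=2000 B_seq=2172 B_ack=1000
After event 3: A_seq=1000 A_ack=2172 B_seq=2172 B_ack=1000
After event 4: A_seq=1000 A_ack=2172 B_seq=2172 B_ack=1000

1000 2172 2172 1000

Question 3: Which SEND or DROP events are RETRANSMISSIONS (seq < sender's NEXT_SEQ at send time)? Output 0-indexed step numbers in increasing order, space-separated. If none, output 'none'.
Step 0: DROP seq=2000 -> fresh
Step 1: SEND seq=2021 -> fresh
Step 2: SEND seq=2121 -> fresh
Step 3: SEND seq=2000 -> retransmit
Step 5: SEND seq=1000 -> fresh
Step 6: SEND seq=2172 -> fresh
Step 7: SEND seq=1054 -> fresh

Answer: 3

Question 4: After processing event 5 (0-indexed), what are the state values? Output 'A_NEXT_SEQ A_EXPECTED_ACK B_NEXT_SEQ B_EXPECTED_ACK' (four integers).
After event 0: A_seq=1000 A_ack=2000 B_seq=2021 B_ack=1000
After event 1: A_seq=1000 A_ack=2000 B_seq=2121 B_ack=1000
After event 2: A_seq=1000 A_ack=2000 B_seq=2172 B_ack=1000
After event 3: A_seq=1000 A_ack=2172 B_seq=2172 B_ack=1000
After event 4: A_seq=1000 A_ack=2172 B_seq=2172 B_ack=1000
After event 5: A_seq=1054 A_ack=2172 B_seq=2172 B_ack=1054

1054 2172 2172 1054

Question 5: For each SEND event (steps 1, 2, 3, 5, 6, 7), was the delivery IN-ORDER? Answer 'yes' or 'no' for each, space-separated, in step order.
Step 1: SEND seq=2021 -> out-of-order
Step 2: SEND seq=2121 -> out-of-order
Step 3: SEND seq=2000 -> in-order
Step 5: SEND seq=1000 -> in-order
Step 6: SEND seq=2172 -> in-order
Step 7: SEND seq=1054 -> in-order

Answer: no no yes yes yes yes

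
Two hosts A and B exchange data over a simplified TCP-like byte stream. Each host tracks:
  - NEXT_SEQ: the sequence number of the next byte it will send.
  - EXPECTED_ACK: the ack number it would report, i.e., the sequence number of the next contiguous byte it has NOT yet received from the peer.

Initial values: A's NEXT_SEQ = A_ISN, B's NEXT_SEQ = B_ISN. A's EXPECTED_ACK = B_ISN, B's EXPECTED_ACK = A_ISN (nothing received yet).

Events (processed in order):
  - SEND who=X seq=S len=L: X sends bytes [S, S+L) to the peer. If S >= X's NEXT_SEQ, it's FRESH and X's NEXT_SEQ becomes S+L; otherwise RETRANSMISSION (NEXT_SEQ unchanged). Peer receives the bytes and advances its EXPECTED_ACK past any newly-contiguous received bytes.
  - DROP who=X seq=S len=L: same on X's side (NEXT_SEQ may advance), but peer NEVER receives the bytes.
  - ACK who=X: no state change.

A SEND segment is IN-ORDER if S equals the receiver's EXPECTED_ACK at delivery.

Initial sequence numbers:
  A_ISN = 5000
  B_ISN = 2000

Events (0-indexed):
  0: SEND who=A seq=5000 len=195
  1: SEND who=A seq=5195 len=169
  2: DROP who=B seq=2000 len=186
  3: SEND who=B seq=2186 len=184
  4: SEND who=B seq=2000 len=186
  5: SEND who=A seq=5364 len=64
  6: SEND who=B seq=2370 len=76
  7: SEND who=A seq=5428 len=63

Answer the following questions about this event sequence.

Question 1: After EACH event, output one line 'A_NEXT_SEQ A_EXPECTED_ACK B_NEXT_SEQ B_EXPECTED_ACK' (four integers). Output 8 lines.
5195 2000 2000 5195
5364 2000 2000 5364
5364 2000 2186 5364
5364 2000 2370 5364
5364 2370 2370 5364
5428 2370 2370 5428
5428 2446 2446 5428
5491 2446 2446 5491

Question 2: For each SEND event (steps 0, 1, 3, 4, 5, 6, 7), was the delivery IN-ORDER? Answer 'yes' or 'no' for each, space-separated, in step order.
Answer: yes yes no yes yes yes yes

Derivation:
Step 0: SEND seq=5000 -> in-order
Step 1: SEND seq=5195 -> in-order
Step 3: SEND seq=2186 -> out-of-order
Step 4: SEND seq=2000 -> in-order
Step 5: SEND seq=5364 -> in-order
Step 6: SEND seq=2370 -> in-order
Step 7: SEND seq=5428 -> in-order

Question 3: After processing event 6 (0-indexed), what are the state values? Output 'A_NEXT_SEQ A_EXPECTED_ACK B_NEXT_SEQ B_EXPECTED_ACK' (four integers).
After event 0: A_seq=5195 A_ack=2000 B_seq=2000 B_ack=5195
After event 1: A_seq=5364 A_ack=2000 B_seq=2000 B_ack=5364
After event 2: A_seq=5364 A_ack=2000 B_seq=2186 B_ack=5364
After event 3: A_seq=5364 A_ack=2000 B_seq=2370 B_ack=5364
After event 4: A_seq=5364 A_ack=2370 B_seq=2370 B_ack=5364
After event 5: A_seq=5428 A_ack=2370 B_seq=2370 B_ack=5428
After event 6: A_seq=5428 A_ack=2446 B_seq=2446 B_ack=5428

5428 2446 2446 5428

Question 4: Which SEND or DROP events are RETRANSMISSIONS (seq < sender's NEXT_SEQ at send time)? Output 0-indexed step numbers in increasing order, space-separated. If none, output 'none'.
Step 0: SEND seq=5000 -> fresh
Step 1: SEND seq=5195 -> fresh
Step 2: DROP seq=2000 -> fresh
Step 3: SEND seq=2186 -> fresh
Step 4: SEND seq=2000 -> retransmit
Step 5: SEND seq=5364 -> fresh
Step 6: SEND seq=2370 -> fresh
Step 7: SEND seq=5428 -> fresh

Answer: 4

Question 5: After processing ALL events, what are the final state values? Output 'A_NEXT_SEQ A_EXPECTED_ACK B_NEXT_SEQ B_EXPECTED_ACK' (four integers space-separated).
After event 0: A_seq=5195 A_ack=2000 B_seq=2000 B_ack=5195
After event 1: A_seq=5364 A_ack=2000 B_seq=2000 B_ack=5364
After event 2: A_seq=5364 A_ack=2000 B_seq=2186 B_ack=5364
After event 3: A_seq=5364 A_ack=2000 B_seq=2370 B_ack=5364
After event 4: A_seq=5364 A_ack=2370 B_seq=2370 B_ack=5364
After event 5: A_seq=5428 A_ack=2370 B_seq=2370 B_ack=5428
After event 6: A_seq=5428 A_ack=2446 B_seq=2446 B_ack=5428
After event 7: A_seq=5491 A_ack=2446 B_seq=2446 B_ack=5491

Answer: 5491 2446 2446 5491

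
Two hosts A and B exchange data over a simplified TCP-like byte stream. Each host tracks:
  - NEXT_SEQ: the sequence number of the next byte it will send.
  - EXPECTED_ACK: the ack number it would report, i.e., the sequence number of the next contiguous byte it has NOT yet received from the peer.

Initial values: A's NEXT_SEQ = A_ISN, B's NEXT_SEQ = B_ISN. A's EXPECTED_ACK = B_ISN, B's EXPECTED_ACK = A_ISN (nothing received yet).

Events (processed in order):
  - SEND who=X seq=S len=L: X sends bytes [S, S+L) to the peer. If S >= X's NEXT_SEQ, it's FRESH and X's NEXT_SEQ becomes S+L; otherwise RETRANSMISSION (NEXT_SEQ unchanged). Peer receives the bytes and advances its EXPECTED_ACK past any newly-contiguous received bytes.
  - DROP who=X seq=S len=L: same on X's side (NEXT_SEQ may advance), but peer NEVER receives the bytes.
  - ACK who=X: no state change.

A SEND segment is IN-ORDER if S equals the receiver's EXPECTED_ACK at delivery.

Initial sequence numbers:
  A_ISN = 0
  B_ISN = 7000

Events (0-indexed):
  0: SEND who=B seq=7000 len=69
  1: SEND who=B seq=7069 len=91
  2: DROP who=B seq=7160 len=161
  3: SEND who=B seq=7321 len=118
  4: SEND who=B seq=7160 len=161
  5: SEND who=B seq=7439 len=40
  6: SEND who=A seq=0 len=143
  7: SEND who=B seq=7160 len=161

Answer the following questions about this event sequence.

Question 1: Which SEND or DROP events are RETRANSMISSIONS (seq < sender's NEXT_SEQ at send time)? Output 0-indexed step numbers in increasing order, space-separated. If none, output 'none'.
Answer: 4 7

Derivation:
Step 0: SEND seq=7000 -> fresh
Step 1: SEND seq=7069 -> fresh
Step 2: DROP seq=7160 -> fresh
Step 3: SEND seq=7321 -> fresh
Step 4: SEND seq=7160 -> retransmit
Step 5: SEND seq=7439 -> fresh
Step 6: SEND seq=0 -> fresh
Step 7: SEND seq=7160 -> retransmit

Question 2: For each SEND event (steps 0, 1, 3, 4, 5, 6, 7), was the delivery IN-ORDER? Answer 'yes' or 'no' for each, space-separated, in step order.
Step 0: SEND seq=7000 -> in-order
Step 1: SEND seq=7069 -> in-order
Step 3: SEND seq=7321 -> out-of-order
Step 4: SEND seq=7160 -> in-order
Step 5: SEND seq=7439 -> in-order
Step 6: SEND seq=0 -> in-order
Step 7: SEND seq=7160 -> out-of-order

Answer: yes yes no yes yes yes no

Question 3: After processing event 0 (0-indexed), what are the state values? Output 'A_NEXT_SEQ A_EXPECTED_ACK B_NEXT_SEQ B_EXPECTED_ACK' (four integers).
After event 0: A_seq=0 A_ack=7069 B_seq=7069 B_ack=0

0 7069 7069 0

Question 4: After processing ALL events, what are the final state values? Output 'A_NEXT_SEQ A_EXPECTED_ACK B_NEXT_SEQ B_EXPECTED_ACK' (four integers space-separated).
Answer: 143 7479 7479 143

Derivation:
After event 0: A_seq=0 A_ack=7069 B_seq=7069 B_ack=0
After event 1: A_seq=0 A_ack=7160 B_seq=7160 B_ack=0
After event 2: A_seq=0 A_ack=7160 B_seq=7321 B_ack=0
After event 3: A_seq=0 A_ack=7160 B_seq=7439 B_ack=0
After event 4: A_seq=0 A_ack=7439 B_seq=7439 B_ack=0
After event 5: A_seq=0 A_ack=7479 B_seq=7479 B_ack=0
After event 6: A_seq=143 A_ack=7479 B_seq=7479 B_ack=143
After event 7: A_seq=143 A_ack=7479 B_seq=7479 B_ack=143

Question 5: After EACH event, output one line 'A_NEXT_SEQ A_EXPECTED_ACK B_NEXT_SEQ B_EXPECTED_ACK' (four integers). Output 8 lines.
0 7069 7069 0
0 7160 7160 0
0 7160 7321 0
0 7160 7439 0
0 7439 7439 0
0 7479 7479 0
143 7479 7479 143
143 7479 7479 143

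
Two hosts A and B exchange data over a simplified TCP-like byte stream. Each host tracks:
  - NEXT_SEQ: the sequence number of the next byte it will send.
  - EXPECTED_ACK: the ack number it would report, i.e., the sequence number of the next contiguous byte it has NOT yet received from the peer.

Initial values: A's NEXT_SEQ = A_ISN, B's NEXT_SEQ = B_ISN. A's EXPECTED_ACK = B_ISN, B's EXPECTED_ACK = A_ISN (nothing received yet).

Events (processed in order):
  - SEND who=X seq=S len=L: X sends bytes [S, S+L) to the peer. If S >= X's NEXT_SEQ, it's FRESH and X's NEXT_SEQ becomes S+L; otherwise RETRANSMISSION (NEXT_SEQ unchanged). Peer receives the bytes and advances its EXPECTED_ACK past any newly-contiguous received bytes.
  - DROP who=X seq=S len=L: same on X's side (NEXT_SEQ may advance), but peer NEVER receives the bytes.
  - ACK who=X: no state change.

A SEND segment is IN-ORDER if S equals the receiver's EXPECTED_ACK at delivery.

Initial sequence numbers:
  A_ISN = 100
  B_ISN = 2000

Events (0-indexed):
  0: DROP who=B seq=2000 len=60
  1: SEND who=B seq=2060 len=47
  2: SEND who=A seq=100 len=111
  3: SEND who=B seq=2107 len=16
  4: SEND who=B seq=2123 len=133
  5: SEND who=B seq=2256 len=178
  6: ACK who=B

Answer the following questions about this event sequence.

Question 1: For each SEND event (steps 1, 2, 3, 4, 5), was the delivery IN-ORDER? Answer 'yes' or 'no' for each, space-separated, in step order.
Step 1: SEND seq=2060 -> out-of-order
Step 2: SEND seq=100 -> in-order
Step 3: SEND seq=2107 -> out-of-order
Step 4: SEND seq=2123 -> out-of-order
Step 5: SEND seq=2256 -> out-of-order

Answer: no yes no no no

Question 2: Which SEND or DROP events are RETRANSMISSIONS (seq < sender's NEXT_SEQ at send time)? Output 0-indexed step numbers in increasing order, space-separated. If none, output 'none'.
Step 0: DROP seq=2000 -> fresh
Step 1: SEND seq=2060 -> fresh
Step 2: SEND seq=100 -> fresh
Step 3: SEND seq=2107 -> fresh
Step 4: SEND seq=2123 -> fresh
Step 5: SEND seq=2256 -> fresh

Answer: none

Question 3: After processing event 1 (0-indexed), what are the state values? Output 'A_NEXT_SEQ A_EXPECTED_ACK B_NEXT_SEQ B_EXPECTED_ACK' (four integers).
After event 0: A_seq=100 A_ack=2000 B_seq=2060 B_ack=100
After event 1: A_seq=100 A_ack=2000 B_seq=2107 B_ack=100

100 2000 2107 100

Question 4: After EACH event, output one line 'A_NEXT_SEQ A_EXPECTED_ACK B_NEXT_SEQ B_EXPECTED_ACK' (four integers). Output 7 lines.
100 2000 2060 100
100 2000 2107 100
211 2000 2107 211
211 2000 2123 211
211 2000 2256 211
211 2000 2434 211
211 2000 2434 211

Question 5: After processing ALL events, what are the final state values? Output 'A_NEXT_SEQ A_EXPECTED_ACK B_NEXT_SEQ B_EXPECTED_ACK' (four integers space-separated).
Answer: 211 2000 2434 211

Derivation:
After event 0: A_seq=100 A_ack=2000 B_seq=2060 B_ack=100
After event 1: A_seq=100 A_ack=2000 B_seq=2107 B_ack=100
After event 2: A_seq=211 A_ack=2000 B_seq=2107 B_ack=211
After event 3: A_seq=211 A_ack=2000 B_seq=2123 B_ack=211
After event 4: A_seq=211 A_ack=2000 B_seq=2256 B_ack=211
After event 5: A_seq=211 A_ack=2000 B_seq=2434 B_ack=211
After event 6: A_seq=211 A_ack=2000 B_seq=2434 B_ack=211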